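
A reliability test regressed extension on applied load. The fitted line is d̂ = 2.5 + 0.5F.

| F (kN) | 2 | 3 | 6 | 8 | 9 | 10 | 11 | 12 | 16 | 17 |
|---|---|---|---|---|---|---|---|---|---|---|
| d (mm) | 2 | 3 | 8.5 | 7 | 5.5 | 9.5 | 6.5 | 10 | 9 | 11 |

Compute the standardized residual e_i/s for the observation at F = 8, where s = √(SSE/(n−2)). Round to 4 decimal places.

F=2: d̂ = 2.5 + 0.5·2 = 3.5; e = 2 − 3.5 = -1.5
F=3: d̂ = 2.5 + 0.5·3 = 4; e = 3 − 4 = -1
F=6: d̂ = 2.5 + 0.5·6 = 5.5; e = 8.5 − 5.5 = 3
F=8: d̂ = 2.5 + 0.5·8 = 6.5; e = 7 − 6.5 = 0.5
F=9: d̂ = 2.5 + 0.5·9 = 7; e = 5.5 − 7 = -1.5
F=10: d̂ = 2.5 + 0.5·10 = 7.5; e = 9.5 − 7.5 = 2
F=11: d̂ = 2.5 + 0.5·11 = 8; e = 6.5 − 8 = -1.5
F=12: d̂ = 2.5 + 0.5·12 = 8.5; e = 10 − 8.5 = 1.5
F=16: d̂ = 2.5 + 0.5·16 = 10.5; e = 9 − 10.5 = -1.5
F=17: d̂ = 2.5 + 0.5·17 = 11; e = 11 − 11 = 0
SSE = 2.25 + 1 + 9 + 0.25 + 2.25 + 4 + 2.25 + 2.25 + 2.25 + 0 = 25.5
s = √(25.5/8) = 1.78536
e/s = 0.5 / 1.78536 = 0.2801

0.2801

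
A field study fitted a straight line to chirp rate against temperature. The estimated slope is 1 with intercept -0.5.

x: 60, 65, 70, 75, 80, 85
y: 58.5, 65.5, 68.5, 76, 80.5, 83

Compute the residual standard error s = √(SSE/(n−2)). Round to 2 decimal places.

x=60: ŷ = -0.5 + 60 = 59.5; r = 58.5 − 59.5 = -1
x=65: ŷ = -0.5 + 65 = 64.5; r = 65.5 − 64.5 = 1
x=70: ŷ = -0.5 + 70 = 69.5; r = 68.5 − 69.5 = -1
x=75: ŷ = -0.5 + 75 = 74.5; r = 76 − 74.5 = 1.5
x=80: ŷ = -0.5 + 80 = 79.5; r = 80.5 − 79.5 = 1
x=85: ŷ = -0.5 + 85 = 84.5; r = 83 − 84.5 = -1.5
SSE = 1 + 1 + 1 + 2.25 + 1 + 2.25 = 8.5
s = √(8.5/4) = √2.125 ≈ 1.46

s = 1.46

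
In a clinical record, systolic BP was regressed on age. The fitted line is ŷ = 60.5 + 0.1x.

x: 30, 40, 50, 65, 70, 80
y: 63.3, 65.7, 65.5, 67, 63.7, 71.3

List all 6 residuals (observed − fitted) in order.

-0.2, 1.2, 0, 0, -3.8, 2.8

x=30: ŷ = 60.5 + 0.1·30 = 63.5; e = 63.3 − 63.5 = -0.2
x=40: ŷ = 60.5 + 0.1·40 = 64.5; e = 65.7 − 64.5 = 1.2
x=50: ŷ = 60.5 + 0.1·50 = 65.5; e = 65.5 − 65.5 = 0
x=65: ŷ = 60.5 + 0.1·65 = 67; e = 67 − 67 = 0
x=70: ŷ = 60.5 + 0.1·70 = 67.5; e = 63.7 − 67.5 = -3.8
x=80: ŷ = 60.5 + 0.1·80 = 68.5; e = 71.3 − 68.5 = 2.8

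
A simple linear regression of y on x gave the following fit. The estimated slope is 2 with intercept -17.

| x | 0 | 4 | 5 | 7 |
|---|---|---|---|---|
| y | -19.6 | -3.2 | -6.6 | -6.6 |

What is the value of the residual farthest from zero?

x=0: ŷ = -17 + 2·0 = -17; e = -19.6 − (-17) = -2.6
x=4: ŷ = -17 + 2·4 = -9; e = -3.2 − (-9) = 5.8
x=5: ŷ = -17 + 2·5 = -7; e = -6.6 − (-7) = 0.4
x=7: ŷ = -17 + 2·7 = -3; e = -6.6 − (-3) = -3.6
Largest |e| is 5.8 at x = 4, residual 5.8.

e = 5.8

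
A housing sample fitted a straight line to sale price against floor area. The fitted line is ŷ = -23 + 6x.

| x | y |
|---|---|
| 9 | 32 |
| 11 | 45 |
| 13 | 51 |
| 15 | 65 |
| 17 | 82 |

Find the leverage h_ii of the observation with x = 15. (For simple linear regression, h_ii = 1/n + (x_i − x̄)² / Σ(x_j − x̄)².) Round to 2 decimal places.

x̄ = (9 + 11 + 13 + 15 + 17)/5 = 13
Σ(x − x̄)² = 16 + 4 + 0 + 4 + 16 = 40
h = 1/5 + (2)²/40 = 0.2 + 0.1 = 0.30

h = 0.30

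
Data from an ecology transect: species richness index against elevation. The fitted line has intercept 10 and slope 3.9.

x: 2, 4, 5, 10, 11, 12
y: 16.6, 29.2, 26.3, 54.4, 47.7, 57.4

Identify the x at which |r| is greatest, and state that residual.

x = 10, r = 5.4

x=2: ŷ = 10 + 3.9·2 = 17.8; r = 16.6 − 17.8 = -1.2
x=4: ŷ = 10 + 3.9·4 = 25.6; r = 29.2 − 25.6 = 3.6
x=5: ŷ = 10 + 3.9·5 = 29.5; r = 26.3 − 29.5 = -3.2
x=10: ŷ = 10 + 3.9·10 = 49; r = 54.4 − 49 = 5.4
x=11: ŷ = 10 + 3.9·11 = 52.9; r = 47.7 − 52.9 = -5.2
x=12: ŷ = 10 + 3.9·12 = 56.8; r = 57.4 − 56.8 = 0.6
Largest |r| is 5.4 at x = 10, residual 5.4.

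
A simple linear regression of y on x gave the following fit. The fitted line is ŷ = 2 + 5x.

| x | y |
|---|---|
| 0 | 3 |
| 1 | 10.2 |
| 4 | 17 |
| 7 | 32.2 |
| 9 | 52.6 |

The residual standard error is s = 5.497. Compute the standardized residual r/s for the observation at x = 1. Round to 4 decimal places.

0.5821

ŷ = 2 + 5·1 = 7
r = 10.2 − 7 = 3.2
r/s = 3.2 / 5.497 = 0.5821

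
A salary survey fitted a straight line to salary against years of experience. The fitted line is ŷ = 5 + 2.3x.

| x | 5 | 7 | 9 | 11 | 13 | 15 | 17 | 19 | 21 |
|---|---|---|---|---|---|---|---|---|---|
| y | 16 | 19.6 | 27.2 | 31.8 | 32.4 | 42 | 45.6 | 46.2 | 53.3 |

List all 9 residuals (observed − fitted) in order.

x=5: ŷ = 5 + 2.3·5 = 16.5; r = 16 − 16.5 = -0.5
x=7: ŷ = 5 + 2.3·7 = 21.1; r = 19.6 − 21.1 = -1.5
x=9: ŷ = 5 + 2.3·9 = 25.7; r = 27.2 − 25.7 = 1.5
x=11: ŷ = 5 + 2.3·11 = 30.3; r = 31.8 − 30.3 = 1.5
x=13: ŷ = 5 + 2.3·13 = 34.9; r = 32.4 − 34.9 = -2.5
x=15: ŷ = 5 + 2.3·15 = 39.5; r = 42 − 39.5 = 2.5
x=17: ŷ = 5 + 2.3·17 = 44.1; r = 45.6 − 44.1 = 1.5
x=19: ŷ = 5 + 2.3·19 = 48.7; r = 46.2 − 48.7 = -2.5
x=21: ŷ = 5 + 2.3·21 = 53.3; r = 53.3 − 53.3 = 0

-0.5, -1.5, 1.5, 1.5, -2.5, 2.5, 1.5, -2.5, 0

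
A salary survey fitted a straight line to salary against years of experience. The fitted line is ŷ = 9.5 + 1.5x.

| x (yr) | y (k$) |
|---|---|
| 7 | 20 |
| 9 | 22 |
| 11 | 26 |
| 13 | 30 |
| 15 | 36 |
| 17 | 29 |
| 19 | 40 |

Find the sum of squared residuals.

x=7: ŷ = 9.5 + 1.5·7 = 20; e = 20 − 20 = 0
x=9: ŷ = 9.5 + 1.5·9 = 23; e = 22 − 23 = -1
x=11: ŷ = 9.5 + 1.5·11 = 26; e = 26 − 26 = 0
x=13: ŷ = 9.5 + 1.5·13 = 29; e = 30 − 29 = 1
x=15: ŷ = 9.5 + 1.5·15 = 32; e = 36 − 32 = 4
x=17: ŷ = 9.5 + 1.5·17 = 35; e = 29 − 35 = -6
x=19: ŷ = 9.5 + 1.5·19 = 38; e = 40 − 38 = 2
SSE = 0 + 1 + 0 + 1 + 16 + 36 + 4 = 58

SSE = 58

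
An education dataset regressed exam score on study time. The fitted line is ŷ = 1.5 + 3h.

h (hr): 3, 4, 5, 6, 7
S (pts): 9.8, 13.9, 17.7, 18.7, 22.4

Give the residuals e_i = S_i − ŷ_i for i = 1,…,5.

-0.7, 0.4, 1.2, -0.8, -0.1

h=3: ŷ = 1.5 + 3·3 = 10.5; e = 9.8 − 10.5 = -0.7
h=4: ŷ = 1.5 + 3·4 = 13.5; e = 13.9 − 13.5 = 0.4
h=5: ŷ = 1.5 + 3·5 = 16.5; e = 17.7 − 16.5 = 1.2
h=6: ŷ = 1.5 + 3·6 = 19.5; e = 18.7 − 19.5 = -0.8
h=7: ŷ = 1.5 + 3·7 = 22.5; e = 22.4 − 22.5 = -0.1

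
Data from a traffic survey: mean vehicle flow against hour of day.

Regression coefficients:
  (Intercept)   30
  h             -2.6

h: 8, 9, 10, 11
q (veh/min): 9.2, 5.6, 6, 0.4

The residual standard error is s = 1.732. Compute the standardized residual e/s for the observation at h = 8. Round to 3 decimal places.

ŷ = 30 − 2.6·8 = 9.2
e = 9.2 − 9.2 = 0
e/s = 0 / 1.732 = 0.000

0.000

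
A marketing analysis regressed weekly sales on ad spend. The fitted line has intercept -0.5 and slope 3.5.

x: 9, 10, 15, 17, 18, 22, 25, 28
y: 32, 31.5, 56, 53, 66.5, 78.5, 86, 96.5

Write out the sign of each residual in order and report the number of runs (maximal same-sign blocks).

6 runs

x=9: ŷ = -0.5 + 3.5·9 = 31; e = 32 − 31 = 1
x=10: ŷ = -0.5 + 3.5·10 = 34.5; e = 31.5 − 34.5 = -3
x=15: ŷ = -0.5 + 3.5·15 = 52; e = 56 − 52 = 4
x=17: ŷ = -0.5 + 3.5·17 = 59; e = 53 − 59 = -6
x=18: ŷ = -0.5 + 3.5·18 = 62.5; e = 66.5 − 62.5 = 4
x=22: ŷ = -0.5 + 3.5·22 = 76.5; e = 78.5 − 76.5 = 2
x=25: ŷ = -0.5 + 3.5·25 = 87; e = 86 − 87 = -1
x=28: ŷ = -0.5 + 3.5·28 = 97.5; e = 96.5 − 97.5 = -1
Signs: + − + − + + − −
Runs: +×1, −×1, +×1, −×1, +×2, −×2 → 6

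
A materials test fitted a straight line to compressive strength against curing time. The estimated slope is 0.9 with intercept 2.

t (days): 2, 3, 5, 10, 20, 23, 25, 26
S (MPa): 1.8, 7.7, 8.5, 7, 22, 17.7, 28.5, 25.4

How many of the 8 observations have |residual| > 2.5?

4

t=2: Ŝ = 2 + 0.9·2 = 3.8; r = 1.8 − 3.8 = -2
t=3: Ŝ = 2 + 0.9·3 = 4.7; r = 7.7 − 4.7 = 3
t=5: Ŝ = 2 + 0.9·5 = 6.5; r = 8.5 − 6.5 = 2
t=10: Ŝ = 2 + 0.9·10 = 11; r = 7 − 11 = -4
t=20: Ŝ = 2 + 0.9·20 = 20; r = 22 − 20 = 2
t=23: Ŝ = 2 + 0.9·23 = 22.7; r = 17.7 − 22.7 = -5
t=25: Ŝ = 2 + 0.9·25 = 24.5; r = 28.5 − 24.5 = 4
t=26: Ŝ = 2 + 0.9·26 = 25.4; r = 25.4 − 25.4 = 0
|r| > 2.5: t=3 (|r|=3), t=10 (|r|=4), t=23 (|r|=5), t=25 (|r|=4) → 4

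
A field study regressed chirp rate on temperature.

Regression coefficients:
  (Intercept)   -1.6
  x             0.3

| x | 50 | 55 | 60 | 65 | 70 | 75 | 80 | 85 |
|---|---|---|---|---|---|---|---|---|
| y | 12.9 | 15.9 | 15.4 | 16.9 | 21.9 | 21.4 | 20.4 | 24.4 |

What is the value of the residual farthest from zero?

x=50: ŷ = -1.6 + 0.3·50 = 13.4; r = 12.9 − 13.4 = -0.5
x=55: ŷ = -1.6 + 0.3·55 = 14.9; r = 15.9 − 14.9 = 1
x=60: ŷ = -1.6 + 0.3·60 = 16.4; r = 15.4 − 16.4 = -1
x=65: ŷ = -1.6 + 0.3·65 = 17.9; r = 16.9 − 17.9 = -1
x=70: ŷ = -1.6 + 0.3·70 = 19.4; r = 21.9 − 19.4 = 2.5
x=75: ŷ = -1.6 + 0.3·75 = 20.9; r = 21.4 − 20.9 = 0.5
x=80: ŷ = -1.6 + 0.3·80 = 22.4; r = 20.4 − 22.4 = -2
x=85: ŷ = -1.6 + 0.3·85 = 23.9; r = 24.4 − 23.9 = 0.5
Largest |r| is 2.5 at x = 70, residual 2.5.

r = 2.5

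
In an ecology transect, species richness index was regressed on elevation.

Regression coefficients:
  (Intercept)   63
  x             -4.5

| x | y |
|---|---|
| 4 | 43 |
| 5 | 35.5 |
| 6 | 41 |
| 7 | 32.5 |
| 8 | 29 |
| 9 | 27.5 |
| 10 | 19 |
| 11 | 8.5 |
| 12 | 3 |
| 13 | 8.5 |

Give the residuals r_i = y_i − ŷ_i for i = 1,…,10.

-2, -5, 5, 1, 2, 5, 1, -5, -6, 4

x=4: ŷ = 63 − 4.5·4 = 45; r = 43 − 45 = -2
x=5: ŷ = 63 − 4.5·5 = 40.5; r = 35.5 − 40.5 = -5
x=6: ŷ = 63 − 4.5·6 = 36; r = 41 − 36 = 5
x=7: ŷ = 63 − 4.5·7 = 31.5; r = 32.5 − 31.5 = 1
x=8: ŷ = 63 − 4.5·8 = 27; r = 29 − 27 = 2
x=9: ŷ = 63 − 4.5·9 = 22.5; r = 27.5 − 22.5 = 5
x=10: ŷ = 63 − 4.5·10 = 18; r = 19 − 18 = 1
x=11: ŷ = 63 − 4.5·11 = 13.5; r = 8.5 − 13.5 = -5
x=12: ŷ = 63 − 4.5·12 = 9; r = 3 − 9 = -6
x=13: ŷ = 63 − 4.5·13 = 4.5; r = 8.5 − 4.5 = 4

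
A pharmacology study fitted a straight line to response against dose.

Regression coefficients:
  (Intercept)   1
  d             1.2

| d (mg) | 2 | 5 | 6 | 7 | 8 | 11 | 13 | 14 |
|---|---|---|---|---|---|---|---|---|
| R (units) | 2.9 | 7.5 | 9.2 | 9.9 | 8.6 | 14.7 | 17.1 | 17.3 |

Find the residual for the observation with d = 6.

e = 1

ŷ = 1 + 1.2·6 = 8.2
e = 9.2 − 8.2 = 1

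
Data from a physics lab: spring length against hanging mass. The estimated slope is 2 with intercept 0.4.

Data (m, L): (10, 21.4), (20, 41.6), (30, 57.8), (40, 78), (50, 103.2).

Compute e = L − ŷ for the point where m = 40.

e = -2.4

ŷ = 0.4 + 2·40 = 80.4
e = 78 − 80.4 = -2.4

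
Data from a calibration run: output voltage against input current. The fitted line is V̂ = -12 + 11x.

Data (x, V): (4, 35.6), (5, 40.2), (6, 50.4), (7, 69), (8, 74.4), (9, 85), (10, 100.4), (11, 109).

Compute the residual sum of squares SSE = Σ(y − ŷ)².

SSE = 62.08

x=4: V̂ = -12 + 11·4 = 32; r = 35.6 − 32 = 3.6
x=5: V̂ = -12 + 11·5 = 43; r = 40.2 − 43 = -2.8
x=6: V̂ = -12 + 11·6 = 54; r = 50.4 − 54 = -3.6
x=7: V̂ = -12 + 11·7 = 65; r = 69 − 65 = 4
x=8: V̂ = -12 + 11·8 = 76; r = 74.4 − 76 = -1.6
x=9: V̂ = -12 + 11·9 = 87; r = 85 − 87 = -2
x=10: V̂ = -12 + 11·10 = 98; r = 100.4 − 98 = 2.4
x=11: V̂ = -12 + 11·11 = 109; r = 109 − 109 = 0
SSE = 12.96 + 7.84 + 12.96 + 16 + 2.56 + 4 + 5.76 + 0 = 62.08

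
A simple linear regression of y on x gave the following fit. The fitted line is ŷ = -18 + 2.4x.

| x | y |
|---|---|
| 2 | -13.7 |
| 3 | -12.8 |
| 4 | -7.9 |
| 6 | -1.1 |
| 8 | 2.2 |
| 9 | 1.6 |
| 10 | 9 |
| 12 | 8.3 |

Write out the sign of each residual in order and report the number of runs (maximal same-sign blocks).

5 runs

x=2: ŷ = -18 + 2.4·2 = -13.2; e = -13.7 − (-13.2) = -0.5
x=3: ŷ = -18 + 2.4·3 = -10.8; e = -12.8 − (-10.8) = -2
x=4: ŷ = -18 + 2.4·4 = -8.4; e = -7.9 − (-8.4) = 0.5
x=6: ŷ = -18 + 2.4·6 = -3.6; e = -1.1 − (-3.6) = 2.5
x=8: ŷ = -18 + 2.4·8 = 1.2; e = 2.2 − 1.2 = 1
x=9: ŷ = -18 + 2.4·9 = 3.6; e = 1.6 − 3.6 = -2
x=10: ŷ = -18 + 2.4·10 = 6; e = 9 − 6 = 3
x=12: ŷ = -18 + 2.4·12 = 10.8; e = 8.3 − 10.8 = -2.5
Signs: − − + + + − + −
Runs: −×2, +×3, −×1, +×1, −×1 → 5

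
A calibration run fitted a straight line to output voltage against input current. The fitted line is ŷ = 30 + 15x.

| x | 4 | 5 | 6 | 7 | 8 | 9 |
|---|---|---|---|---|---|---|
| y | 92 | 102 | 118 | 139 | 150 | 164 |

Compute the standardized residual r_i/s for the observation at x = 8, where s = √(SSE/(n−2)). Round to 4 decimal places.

0.0000

x=4: ŷ = 30 + 15·4 = 90; r = 92 − 90 = 2
x=5: ŷ = 30 + 15·5 = 105; r = 102 − 105 = -3
x=6: ŷ = 30 + 15·6 = 120; r = 118 − 120 = -2
x=7: ŷ = 30 + 15·7 = 135; r = 139 − 135 = 4
x=8: ŷ = 30 + 15·8 = 150; r = 150 − 150 = 0
x=9: ŷ = 30 + 15·9 = 165; r = 164 − 165 = -1
SSE = 4 + 9 + 4 + 16 + 0 + 1 = 34
s = √(34/4) = 2.91548
r/s = 0 / 2.91548 = 0.0000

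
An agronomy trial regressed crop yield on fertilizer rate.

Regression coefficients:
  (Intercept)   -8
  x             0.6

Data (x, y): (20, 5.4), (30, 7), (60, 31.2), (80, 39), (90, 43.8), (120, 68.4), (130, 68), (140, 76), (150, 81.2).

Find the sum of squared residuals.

x=20: ŷ = -8 + 0.6·20 = 4; e = 5.4 − 4 = 1.4
x=30: ŷ = -8 + 0.6·30 = 10; e = 7 − 10 = -3
x=60: ŷ = -8 + 0.6·60 = 28; e = 31.2 − 28 = 3.2
x=80: ŷ = -8 + 0.6·80 = 40; e = 39 − 40 = -1
x=90: ŷ = -8 + 0.6·90 = 46; e = 43.8 − 46 = -2.2
x=120: ŷ = -8 + 0.6·120 = 64; e = 68.4 − 64 = 4.4
x=130: ŷ = -8 + 0.6·130 = 70; e = 68 − 70 = -2
x=140: ŷ = -8 + 0.6·140 = 76; e = 76 − 76 = 0
x=150: ŷ = -8 + 0.6·150 = 82; e = 81.2 − 82 = -0.8
SSE = 1.96 + 9 + 10.24 + 1 + 4.84 + 19.36 + 4 + 0 + 0.64 = 51.04

SSE = 51.04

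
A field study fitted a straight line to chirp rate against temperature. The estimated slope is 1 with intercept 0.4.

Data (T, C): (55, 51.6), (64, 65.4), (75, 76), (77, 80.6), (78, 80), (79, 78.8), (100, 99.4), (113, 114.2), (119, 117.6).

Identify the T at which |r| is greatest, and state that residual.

T = 55, r = -3.8

T=55: Ĉ = 0.4 + 55 = 55.4; r = 51.6 − 55.4 = -3.8
T=64: Ĉ = 0.4 + 64 = 64.4; r = 65.4 − 64.4 = 1
T=75: Ĉ = 0.4 + 75 = 75.4; r = 76 − 75.4 = 0.6
T=77: Ĉ = 0.4 + 77 = 77.4; r = 80.6 − 77.4 = 3.2
T=78: Ĉ = 0.4 + 78 = 78.4; r = 80 − 78.4 = 1.6
T=79: Ĉ = 0.4 + 79 = 79.4; r = 78.8 − 79.4 = -0.6
T=100: Ĉ = 0.4 + 100 = 100.4; r = 99.4 − 100.4 = -1
T=113: Ĉ = 0.4 + 113 = 113.4; r = 114.2 − 113.4 = 0.8
T=119: Ĉ = 0.4 + 119 = 119.4; r = 117.6 − 119.4 = -1.8
Largest |r| is 3.8 at T = 55, residual -3.8.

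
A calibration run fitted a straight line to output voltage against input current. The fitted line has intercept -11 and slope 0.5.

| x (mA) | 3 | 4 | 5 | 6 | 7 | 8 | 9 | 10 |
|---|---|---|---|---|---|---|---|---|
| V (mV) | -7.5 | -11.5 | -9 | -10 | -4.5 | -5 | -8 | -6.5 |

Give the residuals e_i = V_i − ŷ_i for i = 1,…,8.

x=3: ŷ = -11 + 0.5·3 = -9.5; e = -7.5 − (-9.5) = 2
x=4: ŷ = -11 + 0.5·4 = -9; e = -11.5 − (-9) = -2.5
x=5: ŷ = -11 + 0.5·5 = -8.5; e = -9 − (-8.5) = -0.5
x=6: ŷ = -11 + 0.5·6 = -8; e = -10 − (-8) = -2
x=7: ŷ = -11 + 0.5·7 = -7.5; e = -4.5 − (-7.5) = 3
x=8: ŷ = -11 + 0.5·8 = -7; e = -5 − (-7) = 2
x=9: ŷ = -11 + 0.5·9 = -6.5; e = -8 − (-6.5) = -1.5
x=10: ŷ = -11 + 0.5·10 = -6; e = -6.5 − (-6) = -0.5

2, -2.5, -0.5, -2, 3, 2, -1.5, -0.5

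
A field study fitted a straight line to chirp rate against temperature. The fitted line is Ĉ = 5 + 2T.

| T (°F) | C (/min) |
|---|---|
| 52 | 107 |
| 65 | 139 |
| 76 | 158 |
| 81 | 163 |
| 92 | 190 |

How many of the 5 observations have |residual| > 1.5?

3

T=52: Ĉ = 5 + 2·52 = 109; r = 107 − 109 = -2
T=65: Ĉ = 5 + 2·65 = 135; r = 139 − 135 = 4
T=76: Ĉ = 5 + 2·76 = 157; r = 158 − 157 = 1
T=81: Ĉ = 5 + 2·81 = 167; r = 163 − 167 = -4
T=92: Ĉ = 5 + 2·92 = 189; r = 190 − 189 = 1
|r| > 1.5: T=52 (|r|=2), T=65 (|r|=4), T=81 (|r|=4) → 3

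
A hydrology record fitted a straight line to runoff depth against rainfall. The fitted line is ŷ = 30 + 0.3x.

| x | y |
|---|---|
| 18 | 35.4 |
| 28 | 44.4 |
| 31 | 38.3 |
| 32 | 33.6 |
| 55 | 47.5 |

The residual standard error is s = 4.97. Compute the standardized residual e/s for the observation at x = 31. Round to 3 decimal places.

ŷ = 30 + 0.3·31 = 39.3
e = 38.3 − 39.3 = -1
e/s = -1 / 4.97 = -0.201

-0.201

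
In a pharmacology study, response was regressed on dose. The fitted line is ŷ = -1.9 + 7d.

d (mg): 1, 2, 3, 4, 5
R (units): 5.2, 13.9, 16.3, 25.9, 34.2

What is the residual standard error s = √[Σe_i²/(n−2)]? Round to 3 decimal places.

d=1: ŷ = -1.9 + 7·1 = 5.1; e = 5.2 − 5.1 = 0.1
d=2: ŷ = -1.9 + 7·2 = 12.1; e = 13.9 − 12.1 = 1.8
d=3: ŷ = -1.9 + 7·3 = 19.1; e = 16.3 − 19.1 = -2.8
d=4: ŷ = -1.9 + 7·4 = 26.1; e = 25.9 − 26.1 = -0.2
d=5: ŷ = -1.9 + 7·5 = 33.1; e = 34.2 − 33.1 = 1.1
SSE = 0.01 + 3.24 + 7.84 + 0.04 + 1.21 = 12.34
s = √(12.34/3) = √4.11333 ≈ 2.028

s = 2.028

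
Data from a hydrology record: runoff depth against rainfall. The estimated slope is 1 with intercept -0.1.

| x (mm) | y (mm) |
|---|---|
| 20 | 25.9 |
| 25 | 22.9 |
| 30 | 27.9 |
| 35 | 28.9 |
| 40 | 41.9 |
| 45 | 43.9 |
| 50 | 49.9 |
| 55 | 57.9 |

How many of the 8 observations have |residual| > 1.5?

x=20: ŷ = -0.1 + 20 = 19.9; r = 25.9 − 19.9 = 6
x=25: ŷ = -0.1 + 25 = 24.9; r = 22.9 − 24.9 = -2
x=30: ŷ = -0.1 + 30 = 29.9; r = 27.9 − 29.9 = -2
x=35: ŷ = -0.1 + 35 = 34.9; r = 28.9 − 34.9 = -6
x=40: ŷ = -0.1 + 40 = 39.9; r = 41.9 − 39.9 = 2
x=45: ŷ = -0.1 + 45 = 44.9; r = 43.9 − 44.9 = -1
x=50: ŷ = -0.1 + 50 = 49.9; r = 49.9 − 49.9 = 0
x=55: ŷ = -0.1 + 55 = 54.9; r = 57.9 − 54.9 = 3
|r| > 1.5: x=20 (|r|=6), x=25 (|r|=2), x=30 (|r|=2), x=35 (|r|=6), x=40 (|r|=2), x=55 (|r|=3) → 6

6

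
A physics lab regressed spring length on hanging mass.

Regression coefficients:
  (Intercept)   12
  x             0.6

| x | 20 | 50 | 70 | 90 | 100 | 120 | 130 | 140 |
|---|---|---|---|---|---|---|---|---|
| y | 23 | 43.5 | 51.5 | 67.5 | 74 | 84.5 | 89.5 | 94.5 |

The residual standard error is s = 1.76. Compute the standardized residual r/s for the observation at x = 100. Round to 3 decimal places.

ŷ = 12 + 0.6·100 = 72
r = 74 − 72 = 2
r/s = 2 / 1.76 = 1.136

1.136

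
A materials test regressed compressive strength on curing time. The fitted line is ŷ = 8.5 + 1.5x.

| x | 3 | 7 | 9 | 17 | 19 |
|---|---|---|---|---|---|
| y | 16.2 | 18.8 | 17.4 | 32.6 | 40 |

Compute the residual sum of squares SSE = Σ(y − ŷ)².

SSE = 42.4

x=3: ŷ = 8.5 + 1.5·3 = 13; r = 16.2 − 13 = 3.2
x=7: ŷ = 8.5 + 1.5·7 = 19; r = 18.8 − 19 = -0.2
x=9: ŷ = 8.5 + 1.5·9 = 22; r = 17.4 − 22 = -4.6
x=17: ŷ = 8.5 + 1.5·17 = 34; r = 32.6 − 34 = -1.4
x=19: ŷ = 8.5 + 1.5·19 = 37; r = 40 − 37 = 3
SSE = 10.24 + 0.04 + 21.16 + 1.96 + 9 = 42.4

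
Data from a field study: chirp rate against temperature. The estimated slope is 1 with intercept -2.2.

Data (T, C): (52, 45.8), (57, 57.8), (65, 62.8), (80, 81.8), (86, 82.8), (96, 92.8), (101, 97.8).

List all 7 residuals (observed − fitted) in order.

T=52: ŷ = -2.2 + 52 = 49.8; e = 45.8 − 49.8 = -4
T=57: ŷ = -2.2 + 57 = 54.8; e = 57.8 − 54.8 = 3
T=65: ŷ = -2.2 + 65 = 62.8; e = 62.8 − 62.8 = 0
T=80: ŷ = -2.2 + 80 = 77.8; e = 81.8 − 77.8 = 4
T=86: ŷ = -2.2 + 86 = 83.8; e = 82.8 − 83.8 = -1
T=96: ŷ = -2.2 + 96 = 93.8; e = 92.8 − 93.8 = -1
T=101: ŷ = -2.2 + 101 = 98.8; e = 97.8 − 98.8 = -1

-4, 3, 0, 4, -1, -1, -1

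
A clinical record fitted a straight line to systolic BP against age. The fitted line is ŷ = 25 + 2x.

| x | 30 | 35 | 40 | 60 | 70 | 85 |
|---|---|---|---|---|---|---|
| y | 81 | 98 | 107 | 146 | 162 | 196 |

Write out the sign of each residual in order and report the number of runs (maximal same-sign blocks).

4 runs

x=30: ŷ = 25 + 2·30 = 85; e = 81 − 85 = -4
x=35: ŷ = 25 + 2·35 = 95; e = 98 − 95 = 3
x=40: ŷ = 25 + 2·40 = 105; e = 107 − 105 = 2
x=60: ŷ = 25 + 2·60 = 145; e = 146 − 145 = 1
x=70: ŷ = 25 + 2·70 = 165; e = 162 − 165 = -3
x=85: ŷ = 25 + 2·85 = 195; e = 196 − 195 = 1
Signs: − + + + − +
Runs: −×1, +×3, −×1, +×1 → 4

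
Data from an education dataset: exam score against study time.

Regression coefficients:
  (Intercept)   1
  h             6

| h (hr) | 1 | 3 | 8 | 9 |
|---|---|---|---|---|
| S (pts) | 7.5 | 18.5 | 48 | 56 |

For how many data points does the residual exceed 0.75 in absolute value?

h=1: Ŝ = 1 + 6·1 = 7; e = 7.5 − 7 = 0.5
h=3: Ŝ = 1 + 6·3 = 19; e = 18.5 − 19 = -0.5
h=8: Ŝ = 1 + 6·8 = 49; e = 48 − 49 = -1
h=9: Ŝ = 1 + 6·9 = 55; e = 56 − 55 = 1
|e| > 0.75: h=8 (|e|=1), h=9 (|e|=1) → 2

2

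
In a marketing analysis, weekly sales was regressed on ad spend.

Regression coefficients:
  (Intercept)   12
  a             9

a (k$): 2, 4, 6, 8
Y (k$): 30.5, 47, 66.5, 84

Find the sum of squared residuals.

a=2: Ŷ = 12 + 9·2 = 30; r = 30.5 − 30 = 0.5
a=4: Ŷ = 12 + 9·4 = 48; r = 47 − 48 = -1
a=6: Ŷ = 12 + 9·6 = 66; r = 66.5 − 66 = 0.5
a=8: Ŷ = 12 + 9·8 = 84; r = 84 − 84 = 0
SSE = 0.25 + 1 + 0.25 + 0 = 1.5

SSE = 1.5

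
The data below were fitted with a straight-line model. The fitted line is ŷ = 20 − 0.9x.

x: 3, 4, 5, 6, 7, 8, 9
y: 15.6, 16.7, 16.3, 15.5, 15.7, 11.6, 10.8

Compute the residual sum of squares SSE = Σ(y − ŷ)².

SSE = 11.08

x=3: ŷ = 20 − 0.9·3 = 17.3; r = 15.6 − 17.3 = -1.7
x=4: ŷ = 20 − 0.9·4 = 16.4; r = 16.7 − 16.4 = 0.3
x=5: ŷ = 20 − 0.9·5 = 15.5; r = 16.3 − 15.5 = 0.8
x=6: ŷ = 20 − 0.9·6 = 14.6; r = 15.5 − 14.6 = 0.9
x=7: ŷ = 20 − 0.9·7 = 13.7; r = 15.7 − 13.7 = 2
x=8: ŷ = 20 − 0.9·8 = 12.8; r = 11.6 − 12.8 = -1.2
x=9: ŷ = 20 − 0.9·9 = 11.9; r = 10.8 − 11.9 = -1.1
SSE = 2.89 + 0.09 + 0.64 + 0.81 + 4 + 1.44 + 1.21 = 11.08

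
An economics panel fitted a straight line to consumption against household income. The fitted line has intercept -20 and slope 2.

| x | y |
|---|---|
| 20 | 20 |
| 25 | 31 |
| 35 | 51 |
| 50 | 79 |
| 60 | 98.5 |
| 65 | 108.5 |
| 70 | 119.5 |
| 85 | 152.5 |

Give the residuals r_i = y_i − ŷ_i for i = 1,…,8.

0, 1, 1, -1, -1.5, -1.5, -0.5, 2.5

x=20: ŷ = -20 + 2·20 = 20; r = 20 − 20 = 0
x=25: ŷ = -20 + 2·25 = 30; r = 31 − 30 = 1
x=35: ŷ = -20 + 2·35 = 50; r = 51 − 50 = 1
x=50: ŷ = -20 + 2·50 = 80; r = 79 − 80 = -1
x=60: ŷ = -20 + 2·60 = 100; r = 98.5 − 100 = -1.5
x=65: ŷ = -20 + 2·65 = 110; r = 108.5 − 110 = -1.5
x=70: ŷ = -20 + 2·70 = 120; r = 119.5 − 120 = -0.5
x=85: ŷ = -20 + 2·85 = 150; r = 152.5 − 150 = 2.5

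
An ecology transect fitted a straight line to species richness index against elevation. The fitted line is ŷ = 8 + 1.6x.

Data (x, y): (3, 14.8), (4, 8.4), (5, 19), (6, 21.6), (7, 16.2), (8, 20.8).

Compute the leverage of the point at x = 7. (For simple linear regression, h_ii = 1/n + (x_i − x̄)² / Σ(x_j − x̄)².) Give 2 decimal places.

h = 0.30

x̄ = (3 + 4 + 5 + 6 + 7 + 8)/6 = 5.5
Σ(x − x̄)² = 6.25 + 2.25 + 0.25 + 0.25 + 2.25 + 6.25 = 17.5
h = 1/6 + (1.5)²/17.5 = 0.166667 + 0.128571 = 0.30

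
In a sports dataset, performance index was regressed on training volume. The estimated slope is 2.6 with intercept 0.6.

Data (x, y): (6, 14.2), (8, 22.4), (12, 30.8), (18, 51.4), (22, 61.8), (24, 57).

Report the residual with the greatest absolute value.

x=6: ŷ = 0.6 + 2.6·6 = 16.2; e = 14.2 − 16.2 = -2
x=8: ŷ = 0.6 + 2.6·8 = 21.4; e = 22.4 − 21.4 = 1
x=12: ŷ = 0.6 + 2.6·12 = 31.8; e = 30.8 − 31.8 = -1
x=18: ŷ = 0.6 + 2.6·18 = 47.4; e = 51.4 − 47.4 = 4
x=22: ŷ = 0.6 + 2.6·22 = 57.8; e = 61.8 − 57.8 = 4
x=24: ŷ = 0.6 + 2.6·24 = 63; e = 57 − 63 = -6
Largest |e| is 6 at x = 24, residual -6.

e = -6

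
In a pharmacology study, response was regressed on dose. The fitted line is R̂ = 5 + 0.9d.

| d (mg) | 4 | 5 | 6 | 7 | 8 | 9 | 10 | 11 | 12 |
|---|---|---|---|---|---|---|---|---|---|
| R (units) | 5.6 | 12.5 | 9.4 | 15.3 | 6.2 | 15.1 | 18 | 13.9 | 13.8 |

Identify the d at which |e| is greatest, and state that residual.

d=4: R̂ = 5 + 0.9·4 = 8.6; e = 5.6 − 8.6 = -3
d=5: R̂ = 5 + 0.9·5 = 9.5; e = 12.5 − 9.5 = 3
d=6: R̂ = 5 + 0.9·6 = 10.4; e = 9.4 − 10.4 = -1
d=7: R̂ = 5 + 0.9·7 = 11.3; e = 15.3 − 11.3 = 4
d=8: R̂ = 5 + 0.9·8 = 12.2; e = 6.2 − 12.2 = -6
d=9: R̂ = 5 + 0.9·9 = 13.1; e = 15.1 − 13.1 = 2
d=10: R̂ = 5 + 0.9·10 = 14; e = 18 − 14 = 4
d=11: R̂ = 5 + 0.9·11 = 14.9; e = 13.9 − 14.9 = -1
d=12: R̂ = 5 + 0.9·12 = 15.8; e = 13.8 − 15.8 = -2
Largest |e| is 6 at d = 8, residual -6.

d = 8, e = -6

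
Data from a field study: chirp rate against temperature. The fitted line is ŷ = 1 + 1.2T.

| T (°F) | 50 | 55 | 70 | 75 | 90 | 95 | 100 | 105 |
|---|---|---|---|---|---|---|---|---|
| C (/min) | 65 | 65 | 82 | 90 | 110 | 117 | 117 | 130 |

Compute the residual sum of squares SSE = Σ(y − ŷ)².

SSE = 60

T=50: ŷ = 1 + 1.2·50 = 61; r = 65 − 61 = 4
T=55: ŷ = 1 + 1.2·55 = 67; r = 65 − 67 = -2
T=70: ŷ = 1 + 1.2·70 = 85; r = 82 − 85 = -3
T=75: ŷ = 1 + 1.2·75 = 91; r = 90 − 91 = -1
T=90: ŷ = 1 + 1.2·90 = 109; r = 110 − 109 = 1
T=95: ŷ = 1 + 1.2·95 = 115; r = 117 − 115 = 2
T=100: ŷ = 1 + 1.2·100 = 121; r = 117 − 121 = -4
T=105: ŷ = 1 + 1.2·105 = 127; r = 130 − 127 = 3
SSE = 16 + 4 + 9 + 1 + 1 + 4 + 16 + 9 = 60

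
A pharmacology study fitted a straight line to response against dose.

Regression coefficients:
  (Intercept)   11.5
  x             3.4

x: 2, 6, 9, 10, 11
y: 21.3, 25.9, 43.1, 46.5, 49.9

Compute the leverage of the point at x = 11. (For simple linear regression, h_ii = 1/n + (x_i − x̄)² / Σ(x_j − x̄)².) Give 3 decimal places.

x̄ = (2 + 6 + 9 + 10 + 11)/5 = 7.6
Σ(x − x̄)² = 31.36 + 2.56 + 1.96 + 5.76 + 11.56 = 53.2
h = 1/5 + (3.4)²/53.2 = 0.2 + 0.217293 = 0.417

h = 0.417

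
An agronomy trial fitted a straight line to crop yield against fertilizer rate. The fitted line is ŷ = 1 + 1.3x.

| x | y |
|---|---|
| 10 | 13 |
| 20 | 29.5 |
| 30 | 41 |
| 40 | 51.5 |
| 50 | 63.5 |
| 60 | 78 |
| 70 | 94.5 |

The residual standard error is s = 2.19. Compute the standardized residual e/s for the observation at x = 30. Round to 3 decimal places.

ŷ = 1 + 1.3·30 = 40
e = 41 − 40 = 1
e/s = 1 / 2.19 = 0.457

0.457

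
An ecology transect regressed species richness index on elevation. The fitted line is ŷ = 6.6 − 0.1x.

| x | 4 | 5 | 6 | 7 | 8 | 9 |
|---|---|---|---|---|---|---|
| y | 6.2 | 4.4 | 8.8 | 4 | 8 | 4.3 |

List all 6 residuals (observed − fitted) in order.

x=4: ŷ = 6.6 − 0.1·4 = 6.2; e = 6.2 − 6.2 = 0
x=5: ŷ = 6.6 − 0.1·5 = 6.1; e = 4.4 − 6.1 = -1.7
x=6: ŷ = 6.6 − 0.1·6 = 6; e = 8.8 − 6 = 2.8
x=7: ŷ = 6.6 − 0.1·7 = 5.9; e = 4 − 5.9 = -1.9
x=8: ŷ = 6.6 − 0.1·8 = 5.8; e = 8 − 5.8 = 2.2
x=9: ŷ = 6.6 − 0.1·9 = 5.7; e = 4.3 − 5.7 = -1.4

0, -1.7, 2.8, -1.9, 2.2, -1.4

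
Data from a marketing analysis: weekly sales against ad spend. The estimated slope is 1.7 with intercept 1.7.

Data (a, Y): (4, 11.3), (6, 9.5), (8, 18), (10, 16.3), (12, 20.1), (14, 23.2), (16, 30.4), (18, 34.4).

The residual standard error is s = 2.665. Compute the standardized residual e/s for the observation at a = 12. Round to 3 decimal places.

Ŷ = 1.7 + 1.7·12 = 22.1
e = 20.1 − 22.1 = -2
e/s = -2 / 2.665 = -0.750

-0.750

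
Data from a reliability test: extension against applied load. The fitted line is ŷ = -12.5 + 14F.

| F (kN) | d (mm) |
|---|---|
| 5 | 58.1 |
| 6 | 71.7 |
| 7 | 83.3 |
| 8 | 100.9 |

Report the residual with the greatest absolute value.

F=5: ŷ = -12.5 + 14·5 = 57.5; e = 58.1 − 57.5 = 0.6
F=6: ŷ = -12.5 + 14·6 = 71.5; e = 71.7 − 71.5 = 0.2
F=7: ŷ = -12.5 + 14·7 = 85.5; e = 83.3 − 85.5 = -2.2
F=8: ŷ = -12.5 + 14·8 = 99.5; e = 100.9 − 99.5 = 1.4
Largest |e| is 2.2 at F = 7, residual -2.2.

e = -2.2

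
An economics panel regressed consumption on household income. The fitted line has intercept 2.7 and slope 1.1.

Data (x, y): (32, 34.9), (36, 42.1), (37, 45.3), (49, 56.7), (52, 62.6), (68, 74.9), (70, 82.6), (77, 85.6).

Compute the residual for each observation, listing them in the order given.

-3, -0.2, 1.9, 0.1, 2.7, -2.6, 2.9, -1.8

x=32: ŷ = 2.7 + 1.1·32 = 37.9; r = 34.9 − 37.9 = -3
x=36: ŷ = 2.7 + 1.1·36 = 42.3; r = 42.1 − 42.3 = -0.2
x=37: ŷ = 2.7 + 1.1·37 = 43.4; r = 45.3 − 43.4 = 1.9
x=49: ŷ = 2.7 + 1.1·49 = 56.6; r = 56.7 − 56.6 = 0.1
x=52: ŷ = 2.7 + 1.1·52 = 59.9; r = 62.6 − 59.9 = 2.7
x=68: ŷ = 2.7 + 1.1·68 = 77.5; r = 74.9 − 77.5 = -2.6
x=70: ŷ = 2.7 + 1.1·70 = 79.7; r = 82.6 − 79.7 = 2.9
x=77: ŷ = 2.7 + 1.1·77 = 87.4; r = 85.6 − 87.4 = -1.8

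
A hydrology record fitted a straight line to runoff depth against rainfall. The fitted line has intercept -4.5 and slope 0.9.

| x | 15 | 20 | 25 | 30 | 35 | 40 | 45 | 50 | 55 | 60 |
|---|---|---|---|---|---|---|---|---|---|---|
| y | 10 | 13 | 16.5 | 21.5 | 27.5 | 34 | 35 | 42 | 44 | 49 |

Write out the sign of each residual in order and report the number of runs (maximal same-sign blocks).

6 runs

x=15: ŷ = -4.5 + 0.9·15 = 9; r = 10 − 9 = 1
x=20: ŷ = -4.5 + 0.9·20 = 13.5; r = 13 − 13.5 = -0.5
x=25: ŷ = -4.5 + 0.9·25 = 18; r = 16.5 − 18 = -1.5
x=30: ŷ = -4.5 + 0.9·30 = 22.5; r = 21.5 − 22.5 = -1
x=35: ŷ = -4.5 + 0.9·35 = 27; r = 27.5 − 27 = 0.5
x=40: ŷ = -4.5 + 0.9·40 = 31.5; r = 34 − 31.5 = 2.5
x=45: ŷ = -4.5 + 0.9·45 = 36; r = 35 − 36 = -1
x=50: ŷ = -4.5 + 0.9·50 = 40.5; r = 42 − 40.5 = 1.5
x=55: ŷ = -4.5 + 0.9·55 = 45; r = 44 − 45 = -1
x=60: ŷ = -4.5 + 0.9·60 = 49.5; r = 49 − 49.5 = -0.5
Signs: + − − − + + − + − −
Runs: +×1, −×3, +×2, −×1, +×1, −×2 → 6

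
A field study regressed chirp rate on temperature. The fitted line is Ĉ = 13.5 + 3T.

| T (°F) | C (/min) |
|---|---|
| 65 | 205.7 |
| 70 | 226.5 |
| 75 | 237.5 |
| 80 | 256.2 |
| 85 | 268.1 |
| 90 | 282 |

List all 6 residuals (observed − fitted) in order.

-2.8, 3, -1, 2.7, -0.4, -1.5

T=65: Ĉ = 13.5 + 3·65 = 208.5; r = 205.7 − 208.5 = -2.8
T=70: Ĉ = 13.5 + 3·70 = 223.5; r = 226.5 − 223.5 = 3
T=75: Ĉ = 13.5 + 3·75 = 238.5; r = 237.5 − 238.5 = -1
T=80: Ĉ = 13.5 + 3·80 = 253.5; r = 256.2 − 253.5 = 2.7
T=85: Ĉ = 13.5 + 3·85 = 268.5; r = 268.1 − 268.5 = -0.4
T=90: Ĉ = 13.5 + 3·90 = 283.5; r = 282 − 283.5 = -1.5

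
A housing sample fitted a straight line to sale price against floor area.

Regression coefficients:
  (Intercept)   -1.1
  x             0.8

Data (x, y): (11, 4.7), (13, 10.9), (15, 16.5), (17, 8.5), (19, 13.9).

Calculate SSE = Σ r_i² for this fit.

x=11: ŷ = -1.1 + 0.8·11 = 7.7; r = 4.7 − 7.7 = -3
x=13: ŷ = -1.1 + 0.8·13 = 9.3; r = 10.9 − 9.3 = 1.6
x=15: ŷ = -1.1 + 0.8·15 = 10.9; r = 16.5 − 10.9 = 5.6
x=17: ŷ = -1.1 + 0.8·17 = 12.5; r = 8.5 − 12.5 = -4
x=19: ŷ = -1.1 + 0.8·19 = 14.1; r = 13.9 − 14.1 = -0.2
SSE = 9 + 2.56 + 31.36 + 16 + 0.04 = 58.96

SSE = 58.96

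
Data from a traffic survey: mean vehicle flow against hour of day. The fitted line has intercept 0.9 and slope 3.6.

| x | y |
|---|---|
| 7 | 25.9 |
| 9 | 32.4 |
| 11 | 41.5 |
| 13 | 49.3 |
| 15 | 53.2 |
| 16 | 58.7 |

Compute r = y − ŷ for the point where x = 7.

ŷ = 0.9 + 3.6·7 = 26.1
r = 25.9 − 26.1 = -0.2

r = -0.2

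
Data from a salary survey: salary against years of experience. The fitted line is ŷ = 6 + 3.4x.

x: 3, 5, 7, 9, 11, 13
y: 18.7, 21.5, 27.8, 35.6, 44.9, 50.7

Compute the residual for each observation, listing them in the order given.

2.5, -1.5, -2, -1, 1.5, 0.5

x=3: ŷ = 6 + 3.4·3 = 16.2; e = 18.7 − 16.2 = 2.5
x=5: ŷ = 6 + 3.4·5 = 23; e = 21.5 − 23 = -1.5
x=7: ŷ = 6 + 3.4·7 = 29.8; e = 27.8 − 29.8 = -2
x=9: ŷ = 6 + 3.4·9 = 36.6; e = 35.6 − 36.6 = -1
x=11: ŷ = 6 + 3.4·11 = 43.4; e = 44.9 − 43.4 = 1.5
x=13: ŷ = 6 + 3.4·13 = 50.2; e = 50.7 − 50.2 = 0.5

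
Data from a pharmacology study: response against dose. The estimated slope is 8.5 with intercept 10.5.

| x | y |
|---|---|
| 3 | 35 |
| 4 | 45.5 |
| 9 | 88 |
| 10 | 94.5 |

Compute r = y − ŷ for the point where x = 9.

r = 1

ŷ = 10.5 + 8.5·9 = 87
r = 88 − 87 = 1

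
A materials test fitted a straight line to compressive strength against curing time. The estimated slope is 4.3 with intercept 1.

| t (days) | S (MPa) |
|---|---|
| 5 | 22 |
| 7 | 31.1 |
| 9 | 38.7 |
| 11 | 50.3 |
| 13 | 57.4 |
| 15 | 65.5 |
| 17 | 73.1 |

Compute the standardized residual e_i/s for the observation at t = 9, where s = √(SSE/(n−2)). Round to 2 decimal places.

-0.88

t=5: Ŝ = 1 + 4.3·5 = 22.5; e = 22 − 22.5 = -0.5
t=7: Ŝ = 1 + 4.3·7 = 31.1; e = 31.1 − 31.1 = 0
t=9: Ŝ = 1 + 4.3·9 = 39.7; e = 38.7 − 39.7 = -1
t=11: Ŝ = 1 + 4.3·11 = 48.3; e = 50.3 − 48.3 = 2
t=13: Ŝ = 1 + 4.3·13 = 56.9; e = 57.4 − 56.9 = 0.5
t=15: Ŝ = 1 + 4.3·15 = 65.5; e = 65.5 − 65.5 = 0
t=17: Ŝ = 1 + 4.3·17 = 74.1; e = 73.1 − 74.1 = -1
SSE = 0.25 + 0 + 1 + 4 + 0.25 + 0 + 1 = 6.5
s = √(6.5/5) = 1.14018
e/s = -1 / 1.14018 = -0.88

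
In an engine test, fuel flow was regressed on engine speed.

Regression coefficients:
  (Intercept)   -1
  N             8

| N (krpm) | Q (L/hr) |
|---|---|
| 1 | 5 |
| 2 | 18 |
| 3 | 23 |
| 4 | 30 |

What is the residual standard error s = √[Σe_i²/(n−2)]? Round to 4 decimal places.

s = 2.6458

N=1: Q̂ = -1 + 8·1 = 7; e = 5 − 7 = -2
N=2: Q̂ = -1 + 8·2 = 15; e = 18 − 15 = 3
N=3: Q̂ = -1 + 8·3 = 23; e = 23 − 23 = 0
N=4: Q̂ = -1 + 8·4 = 31; e = 30 − 31 = -1
SSE = 4 + 9 + 0 + 1 = 14
s = √(14/2) = √7 ≈ 2.6458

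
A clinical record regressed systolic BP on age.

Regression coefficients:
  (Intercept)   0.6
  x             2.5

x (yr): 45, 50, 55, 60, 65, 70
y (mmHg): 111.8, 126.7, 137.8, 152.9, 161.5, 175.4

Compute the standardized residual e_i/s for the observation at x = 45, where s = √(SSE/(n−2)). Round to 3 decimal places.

-0.788

x=45: ŷ = 0.6 + 2.5·45 = 113.1; e = 111.8 − 113.1 = -1.3
x=50: ŷ = 0.6 + 2.5·50 = 125.6; e = 126.7 − 125.6 = 1.1
x=55: ŷ = 0.6 + 2.5·55 = 138.1; e = 137.8 − 138.1 = -0.3
x=60: ŷ = 0.6 + 2.5·60 = 150.6; e = 152.9 − 150.6 = 2.3
x=65: ŷ = 0.6 + 2.5·65 = 163.1; e = 161.5 − 163.1 = -1.6
x=70: ŷ = 0.6 + 2.5·70 = 175.6; e = 175.4 − 175.6 = -0.2
SSE = 1.69 + 1.21 + 0.09 + 5.29 + 2.56 + 0.04 = 10.88
s = √(10.88/4) = 1.64924
e/s = -1.3 / 1.64924 = -0.788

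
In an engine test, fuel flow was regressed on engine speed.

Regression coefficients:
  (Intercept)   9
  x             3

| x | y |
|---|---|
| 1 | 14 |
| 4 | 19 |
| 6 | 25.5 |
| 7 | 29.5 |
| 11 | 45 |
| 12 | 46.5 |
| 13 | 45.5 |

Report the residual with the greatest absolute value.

x=1: ŷ = 9 + 3·1 = 12; r = 14 − 12 = 2
x=4: ŷ = 9 + 3·4 = 21; r = 19 − 21 = -2
x=6: ŷ = 9 + 3·6 = 27; r = 25.5 − 27 = -1.5
x=7: ŷ = 9 + 3·7 = 30; r = 29.5 − 30 = -0.5
x=11: ŷ = 9 + 3·11 = 42; r = 45 − 42 = 3
x=12: ŷ = 9 + 3·12 = 45; r = 46.5 − 45 = 1.5
x=13: ŷ = 9 + 3·13 = 48; r = 45.5 − 48 = -2.5
Largest |r| is 3 at x = 11, residual 3.

r = 3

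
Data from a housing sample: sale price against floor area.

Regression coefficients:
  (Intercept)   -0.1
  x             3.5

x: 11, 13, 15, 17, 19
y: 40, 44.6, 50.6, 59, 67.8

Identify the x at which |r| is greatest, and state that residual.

x = 15, r = -1.8

x=11: ŷ = -0.1 + 3.5·11 = 38.4; r = 40 − 38.4 = 1.6
x=13: ŷ = -0.1 + 3.5·13 = 45.4; r = 44.6 − 45.4 = -0.8
x=15: ŷ = -0.1 + 3.5·15 = 52.4; r = 50.6 − 52.4 = -1.8
x=17: ŷ = -0.1 + 3.5·17 = 59.4; r = 59 − 59.4 = -0.4
x=19: ŷ = -0.1 + 3.5·19 = 66.4; r = 67.8 − 66.4 = 1.4
Largest |r| is 1.8 at x = 15, residual -1.8.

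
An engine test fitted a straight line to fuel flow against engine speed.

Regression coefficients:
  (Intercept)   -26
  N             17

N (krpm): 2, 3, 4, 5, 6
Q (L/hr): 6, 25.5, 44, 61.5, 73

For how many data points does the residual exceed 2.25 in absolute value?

2

N=2: ŷ = -26 + 17·2 = 8; r = 6 − 8 = -2
N=3: ŷ = -26 + 17·3 = 25; r = 25.5 − 25 = 0.5
N=4: ŷ = -26 + 17·4 = 42; r = 44 − 42 = 2
N=5: ŷ = -26 + 17·5 = 59; r = 61.5 − 59 = 2.5
N=6: ŷ = -26 + 17·6 = 76; r = 73 − 76 = -3
|r| > 2.25: N=5 (|r|=2.5), N=6 (|r|=3) → 2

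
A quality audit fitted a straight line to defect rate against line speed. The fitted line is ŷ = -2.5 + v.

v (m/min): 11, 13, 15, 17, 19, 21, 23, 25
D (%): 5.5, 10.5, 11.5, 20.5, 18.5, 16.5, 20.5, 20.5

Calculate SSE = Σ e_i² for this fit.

v=11: ŷ = -2.5 + 11 = 8.5; e = 5.5 − 8.5 = -3
v=13: ŷ = -2.5 + 13 = 10.5; e = 10.5 − 10.5 = 0
v=15: ŷ = -2.5 + 15 = 12.5; e = 11.5 − 12.5 = -1
v=17: ŷ = -2.5 + 17 = 14.5; e = 20.5 − 14.5 = 6
v=19: ŷ = -2.5 + 19 = 16.5; e = 18.5 − 16.5 = 2
v=21: ŷ = -2.5 + 21 = 18.5; e = 16.5 − 18.5 = -2
v=23: ŷ = -2.5 + 23 = 20.5; e = 20.5 − 20.5 = 0
v=25: ŷ = -2.5 + 25 = 22.5; e = 20.5 − 22.5 = -2
SSE = 9 + 0 + 1 + 36 + 4 + 4 + 0 + 4 = 58

SSE = 58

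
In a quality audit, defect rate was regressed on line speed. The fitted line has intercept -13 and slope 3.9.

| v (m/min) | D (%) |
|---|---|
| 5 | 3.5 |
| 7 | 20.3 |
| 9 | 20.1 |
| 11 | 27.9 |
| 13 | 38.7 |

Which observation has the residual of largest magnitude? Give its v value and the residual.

v = 7, e = 6

v=5: D̂ = -13 + 3.9·5 = 6.5; e = 3.5 − 6.5 = -3
v=7: D̂ = -13 + 3.9·7 = 14.3; e = 20.3 − 14.3 = 6
v=9: D̂ = -13 + 3.9·9 = 22.1; e = 20.1 − 22.1 = -2
v=11: D̂ = -13 + 3.9·11 = 29.9; e = 27.9 − 29.9 = -2
v=13: D̂ = -13 + 3.9·13 = 37.7; e = 38.7 − 37.7 = 1
Largest |e| is 6 at v = 7, residual 6.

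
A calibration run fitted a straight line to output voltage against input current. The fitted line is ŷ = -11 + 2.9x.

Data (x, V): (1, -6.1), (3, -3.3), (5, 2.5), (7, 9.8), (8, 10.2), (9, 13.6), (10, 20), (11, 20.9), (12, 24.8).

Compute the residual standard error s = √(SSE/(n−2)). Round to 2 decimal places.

s = 1.58

x=1: ŷ = -11 + 2.9·1 = -8.1; r = -6.1 − (-8.1) = 2
x=3: ŷ = -11 + 2.9·3 = -2.3; r = -3.3 − (-2.3) = -1
x=5: ŷ = -11 + 2.9·5 = 3.5; r = 2.5 − 3.5 = -1
x=7: ŷ = -11 + 2.9·7 = 9.3; r = 9.8 − 9.3 = 0.5
x=8: ŷ = -11 + 2.9·8 = 12.2; r = 10.2 − 12.2 = -2
x=9: ŷ = -11 + 2.9·9 = 15.1; r = 13.6 − 15.1 = -1.5
x=10: ŷ = -11 + 2.9·10 = 18; r = 20 − 18 = 2
x=11: ŷ = -11 + 2.9·11 = 20.9; r = 20.9 − 20.9 = 0
x=12: ŷ = -11 + 2.9·12 = 23.8; r = 24.8 − 23.8 = 1
SSE = 4 + 1 + 1 + 0.25 + 4 + 2.25 + 4 + 0 + 1 = 17.5
s = √(17.5/7) = √2.5 ≈ 1.58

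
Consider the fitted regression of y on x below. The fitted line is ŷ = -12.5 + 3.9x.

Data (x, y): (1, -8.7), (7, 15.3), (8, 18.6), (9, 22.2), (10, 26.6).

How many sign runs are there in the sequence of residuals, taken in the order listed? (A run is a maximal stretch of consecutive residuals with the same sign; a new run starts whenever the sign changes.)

x=1: ŷ = -12.5 + 3.9·1 = -8.6; r = -8.7 − (-8.6) = -0.1
x=7: ŷ = -12.5 + 3.9·7 = 14.8; r = 15.3 − 14.8 = 0.5
x=8: ŷ = -12.5 + 3.9·8 = 18.7; r = 18.6 − 18.7 = -0.1
x=9: ŷ = -12.5 + 3.9·9 = 22.6; r = 22.2 − 22.6 = -0.4
x=10: ŷ = -12.5 + 3.9·10 = 26.5; r = 26.6 − 26.5 = 0.1
Signs: − + − − +
Runs: −×1, +×1, −×2, +×1 → 4

4 runs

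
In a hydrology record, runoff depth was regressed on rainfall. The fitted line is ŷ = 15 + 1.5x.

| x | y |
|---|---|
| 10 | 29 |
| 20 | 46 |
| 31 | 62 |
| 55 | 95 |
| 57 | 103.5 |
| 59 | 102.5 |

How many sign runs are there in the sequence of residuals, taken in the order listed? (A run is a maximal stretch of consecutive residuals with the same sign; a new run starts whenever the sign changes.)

x=10: ŷ = 15 + 1.5·10 = 30; r = 29 − 30 = -1
x=20: ŷ = 15 + 1.5·20 = 45; r = 46 − 45 = 1
x=31: ŷ = 15 + 1.5·31 = 61.5; r = 62 − 61.5 = 0.5
x=55: ŷ = 15 + 1.5·55 = 97.5; r = 95 − 97.5 = -2.5
x=57: ŷ = 15 + 1.5·57 = 100.5; r = 103.5 − 100.5 = 3
x=59: ŷ = 15 + 1.5·59 = 103.5; r = 102.5 − 103.5 = -1
Signs: − + + − + −
Runs: −×1, +×2, −×1, +×1, −×1 → 5

5 runs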